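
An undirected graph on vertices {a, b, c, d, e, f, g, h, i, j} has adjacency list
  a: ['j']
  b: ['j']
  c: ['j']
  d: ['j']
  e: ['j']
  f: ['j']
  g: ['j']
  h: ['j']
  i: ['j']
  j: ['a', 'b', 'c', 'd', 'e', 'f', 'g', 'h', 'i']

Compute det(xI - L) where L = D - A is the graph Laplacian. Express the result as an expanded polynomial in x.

With the vertex order [a, b, c, d, e, f, g, h, i, j], the degrees are [1, 1, 1, 1, 1, 1, 1, 1, 1, 9], giving D = diag(1, 1, 1, 1, 1, 1, 1, 1, 1, 9) and L = D - A. L has integer entries, so p(x) = det(xI - L) has integer coefficients. Expanding the determinant yields x^10 - 18x^9 + 108x^8 - 336x^7 + 630x^6 - 756x^5 + 588x^4 - 288x^3 + 81x^2 - 10x. The constant term is 0 because L is singular (the all-ones vector lies in its kernel). The eigenvalues sum to 18, which equals trace(L) = 2|E|. By the matrix-tree theorem the graph has (1/10) * product of the nonzero eigenvalues = 1 spanning tree.

x^10 - 18x^9 + 108x^8 - 336x^7 + 630x^6 - 756x^5 + 588x^4 - 288x^3 + 81x^2 - 10x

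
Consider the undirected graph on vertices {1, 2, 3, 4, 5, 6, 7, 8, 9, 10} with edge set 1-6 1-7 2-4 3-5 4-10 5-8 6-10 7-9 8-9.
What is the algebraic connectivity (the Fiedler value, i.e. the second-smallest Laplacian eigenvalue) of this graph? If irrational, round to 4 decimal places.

Reading degrees in the order [1, 2, 3, 4, 5, 6, 7, 8, 9, 10] gives [2, 1, 1, 2, 2, 2, 2, 2, 2, 2]; set D = diag(2, 1, 1, 2, 2, 2, 2, 2, 2, 2) and form L = D - A. The sorted Laplacian eigenvalues are [0, 0.0979, 0.3820, 0.8244, 1.3820, 2, 2.6180, 3.1756, 3.6180, 3.9021]; the algebraic connectivity is the second entry, 0.0979. By the matrix-tree theorem the graph has (1/10) * product of the nonzero eigenvalues = 1 spanning tree. There is one zero in the spectrum, matching the 1 component.

0.0979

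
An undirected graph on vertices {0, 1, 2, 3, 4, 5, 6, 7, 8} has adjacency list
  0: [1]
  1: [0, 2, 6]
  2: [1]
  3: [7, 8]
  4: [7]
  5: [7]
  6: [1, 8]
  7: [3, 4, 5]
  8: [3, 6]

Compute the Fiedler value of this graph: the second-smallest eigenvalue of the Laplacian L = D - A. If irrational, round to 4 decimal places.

0.1392

With the vertex order [0, 1, 2, 3, 4, 5, 6, 7, 8], the degrees are [1, 3, 1, 2, 1, 1, 2, 3, 2], giving D = diag(1, 3, 1, 2, 1, 1, 2, 3, 2) and L = D - A. The smallest Laplacian eigenvalue is always 0. The next one, lambda_2 = 0.1392, measures how hard the graph is to disconnect: larger values mean better connectivity. The largest eigenvalue, 4.3028, is at most the vertex count 9.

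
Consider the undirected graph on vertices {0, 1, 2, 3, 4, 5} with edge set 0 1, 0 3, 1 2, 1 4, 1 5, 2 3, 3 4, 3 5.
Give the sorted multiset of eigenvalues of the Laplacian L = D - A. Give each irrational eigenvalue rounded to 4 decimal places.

With the vertex order [0, 1, 2, 3, 4, 5], the degrees are [2, 4, 2, 4, 2, 2], giving D = diag(2, 4, 2, 4, 2, 2) and L = D - A. Diagonalising L (or applying a numerical eigensolver to the 6x6 matrix) gives the spectrum above. By the matrix-tree theorem the graph has (1/6) * product of the nonzero eigenvalues = 32 spanning trees. The largest eigenvalue, 6, is at most the vertex count 6.

[0, 2, 2, 2, 4, 6]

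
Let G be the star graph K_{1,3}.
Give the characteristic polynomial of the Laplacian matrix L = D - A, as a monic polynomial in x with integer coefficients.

x^4 - 6x^3 + 9x^2 - 4x

The graph has 4 vertices and degree multiset [3, 1, 1, 1]; D is the diagonal matrix of degrees and L = D - A. The eigenvalues of L are [0, 1, 1, 4]; the characteristic polynomial is the product of (x - lambda_i), which multiplies out to x^4 - 6x^3 + 9x^2 - 4x. The coefficient of x^3 equals -trace(L) = -6, matching the sum of degrees. By the matrix-tree theorem the graph has (1/4) * product of the nonzero eigenvalues = 1 spanning tree. There is one zero in the spectrum, matching the 1 component.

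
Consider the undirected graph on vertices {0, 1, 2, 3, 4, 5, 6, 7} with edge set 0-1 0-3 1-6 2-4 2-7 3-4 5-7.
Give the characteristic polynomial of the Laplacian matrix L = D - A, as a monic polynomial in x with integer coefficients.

x^8 - 14x^7 + 78x^6 - 220x^5 + 330x^4 - 252x^3 + 84x^2 - 8x

With the vertex order [0, 1, 2, 3, 4, 5, 6, 7], the degrees are [2, 2, 2, 2, 2, 1, 1, 2], giving D = diag(2, 2, 2, 2, 2, 1, 1, 2) and L = D - A. Computing det(xI - L) by cofactor expansion (or equivalently via sum-over-permutations) gives x^8 - 14x^7 + 78x^6 - 220x^5 + 330x^4 - 252x^3 + 84x^2 - 8x. The coefficient of x^7 equals -trace(L) = -14, matching the sum of degrees.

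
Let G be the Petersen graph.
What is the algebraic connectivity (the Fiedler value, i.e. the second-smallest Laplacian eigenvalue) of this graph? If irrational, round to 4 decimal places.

The graph has 10 vertices and degree multiset [3, 3, 3, 3, 3, 3, 3, 3, 3, 3]; D is the diagonal matrix of degrees and L = D - A. The smallest Laplacian eigenvalue is always 0. The next one, lambda_2 = 2, measures how hard the graph is to disconnect: larger values mean better connectivity. There is one zero in the spectrum, matching the 1 component. By the matrix-tree theorem the graph has (1/10) * product of the nonzero eigenvalues = 2000 spanning trees.

2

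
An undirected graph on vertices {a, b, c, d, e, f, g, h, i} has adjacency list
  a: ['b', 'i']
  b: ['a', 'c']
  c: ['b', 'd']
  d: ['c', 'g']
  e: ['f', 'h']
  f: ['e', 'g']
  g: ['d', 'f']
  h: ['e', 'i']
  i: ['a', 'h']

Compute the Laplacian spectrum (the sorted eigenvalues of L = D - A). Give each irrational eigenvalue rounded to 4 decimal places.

With the vertex order [a, b, c, d, e, f, g, h, i], the degrees are [2, 2, 2, 2, 2, 2, 2, 2, 2], giving D = diag(2, 2, 2, 2, 2, 2, 2, 2, 2) and L = D - A. Since every row of L sums to 0, the all-ones vector is in the kernel and 0 is an eigenvalue. The single zero eigenvalue shows the graph is connected.

[0, 0.4679, 0.4679, 1.6527, 1.6527, 3, 3, 3.8794, 3.8794]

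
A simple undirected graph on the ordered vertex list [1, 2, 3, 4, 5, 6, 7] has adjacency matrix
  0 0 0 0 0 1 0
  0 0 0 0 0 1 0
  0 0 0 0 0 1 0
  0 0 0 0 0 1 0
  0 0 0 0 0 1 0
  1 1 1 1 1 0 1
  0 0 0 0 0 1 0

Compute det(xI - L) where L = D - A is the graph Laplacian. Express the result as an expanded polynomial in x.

x^7 - 12x^6 + 45x^5 - 80x^4 + 75x^3 - 36x^2 + 7x

Reading degrees in the order [1, 2, 3, 4, 5, 6, 7] gives [1, 1, 1, 1, 1, 6, 1]; set D = diag(1, 1, 1, 1, 1, 6, 1) and form L = D - A. The eigenvalues of L are [0, 1, 1, 1, 1, 1, 7]; the characteristic polynomial is the product of (x - lambda_i), which multiplies out to x^7 - 12x^6 + 45x^5 - 80x^4 + 75x^3 - 36x^2 + 7x. Since p(0) = det(-L) = 0, x divides p(x). The largest eigenvalue, 7, is at most the vertex count 7.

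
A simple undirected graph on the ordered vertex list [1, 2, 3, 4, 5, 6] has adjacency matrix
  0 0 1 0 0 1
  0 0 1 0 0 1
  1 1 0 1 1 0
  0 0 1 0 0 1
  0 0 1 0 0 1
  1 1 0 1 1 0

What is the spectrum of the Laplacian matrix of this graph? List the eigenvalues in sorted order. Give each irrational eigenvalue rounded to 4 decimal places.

Each diagonal entry of L is the vertex degree and each off-diagonal entry is -1 where an edge is present, 0 otherwise; in the order [1, 2, 3, 4, 5, 6] the diagonal is [2, 2, 4, 2, 2, 4]. Since every row of L sums to 0, the all-ones vector is in the kernel and 0 is an eigenvalue. There is one zero in the spectrum, matching the 1 component.

[0, 2, 2, 2, 4, 6]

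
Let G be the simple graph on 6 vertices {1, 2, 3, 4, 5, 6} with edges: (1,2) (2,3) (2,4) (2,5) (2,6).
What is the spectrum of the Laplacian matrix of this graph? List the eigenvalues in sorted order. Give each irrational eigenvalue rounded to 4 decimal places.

Reading degrees in the order [1, 2, 3, 4, 5, 6] gives [1, 5, 1, 1, 1, 1]; set D = diag(1, 5, 1, 1, 1, 1) and form L = D - A. L is symmetric positive semidefinite, so every eigenvalue is real and nonnegative. There is one zero in the spectrum, matching the 1 component. The eigenvalues sum to 10, which equals trace(L) = 2|E|.

[0, 1, 1, 1, 1, 6]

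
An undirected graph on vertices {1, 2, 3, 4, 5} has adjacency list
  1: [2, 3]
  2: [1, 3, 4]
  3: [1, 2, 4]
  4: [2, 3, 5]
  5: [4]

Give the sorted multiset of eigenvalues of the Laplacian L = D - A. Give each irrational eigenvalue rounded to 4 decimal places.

[0, 0.8299, 2.6889, 4, 4.4812]

Reading degrees in the order [1, 2, 3, 4, 5] gives [2, 3, 3, 3, 1]; set D = diag(2, 3, 3, 3, 1) and form L = D - A. Since every row of L sums to 0, the all-ones vector is in the kernel and 0 is an eigenvalue. The largest eigenvalue, 4.4812, is at most the vertex count 5. The eigenvalues sum to 12, which equals trace(L) = 2|E|.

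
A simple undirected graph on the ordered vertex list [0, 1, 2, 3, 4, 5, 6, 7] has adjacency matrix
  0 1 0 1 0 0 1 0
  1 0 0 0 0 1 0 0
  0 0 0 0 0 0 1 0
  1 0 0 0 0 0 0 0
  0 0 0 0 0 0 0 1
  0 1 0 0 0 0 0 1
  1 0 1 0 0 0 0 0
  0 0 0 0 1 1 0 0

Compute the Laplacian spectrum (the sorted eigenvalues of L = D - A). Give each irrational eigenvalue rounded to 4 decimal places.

[0, 0.1864, 0.5858, 1, 2, 2.4707, 3.4142, 4.3429]

Reading degrees in the order [0, 1, 2, 3, 4, 5, 6, 7] gives [3, 2, 1, 1, 1, 2, 2, 2]; set D = diag(3, 2, 1, 1, 1, 2, 2, 2) and form L = D - A. The multiplicity of 0 as a Laplacian eigenvalue equals the number of connected components.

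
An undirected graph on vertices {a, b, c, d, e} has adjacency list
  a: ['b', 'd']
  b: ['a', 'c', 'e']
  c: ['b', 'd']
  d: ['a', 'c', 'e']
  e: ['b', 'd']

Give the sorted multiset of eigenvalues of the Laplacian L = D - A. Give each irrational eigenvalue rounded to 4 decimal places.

Reading degrees in the order [a, b, c, d, e] gives [2, 3, 2, 3, 2]; set D = diag(2, 3, 2, 3, 2) and form L = D - A. Since every row of L sums to 0, the all-ones vector is in the kernel and 0 is an eigenvalue. The single zero eigenvalue shows the graph is connected. By the matrix-tree theorem the graph has (1/5) * product of the nonzero eigenvalues = 12 spanning trees.

[0, 2, 2, 3, 5]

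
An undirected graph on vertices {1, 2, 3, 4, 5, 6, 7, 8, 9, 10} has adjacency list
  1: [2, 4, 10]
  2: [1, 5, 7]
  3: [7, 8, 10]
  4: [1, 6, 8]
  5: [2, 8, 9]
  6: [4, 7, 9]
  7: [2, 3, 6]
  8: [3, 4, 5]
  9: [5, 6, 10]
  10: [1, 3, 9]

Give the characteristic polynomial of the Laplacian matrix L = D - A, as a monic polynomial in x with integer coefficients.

x^10 - 30x^9 + 390x^8 - 2880x^7 + 13305x^6 - 39882x^5 + 77640x^4 - 94800x^3 + 66000x^2 - 20000x

Reading degrees in the order [1, 2, 3, 4, 5, 6, 7, 8, 9, 10] gives [3, 3, 3, 3, 3, 3, 3, 3, 3, 3]; set D = diag(3, 3, 3, 3, 3, 3, 3, 3, 3, 3) and form L = D - A. L has integer entries, so p(x) = det(xI - L) has integer coefficients. Expanding the determinant yields x^10 - 30x^9 + 390x^8 - 2880x^7 + 13305x^6 - 39882x^5 + 77640x^4 - 94800x^3 + 66000x^2 - 20000x. The constant term is 0 because L is singular (the all-ones vector lies in its kernel). There is one zero in the spectrum, matching the 1 component. By the matrix-tree theorem the graph has (1/10) * product of the nonzero eigenvalues = 2000 spanning trees.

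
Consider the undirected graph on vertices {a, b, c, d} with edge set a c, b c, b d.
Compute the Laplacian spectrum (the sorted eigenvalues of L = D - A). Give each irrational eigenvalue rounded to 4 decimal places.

With the vertex order [a, b, c, d], the degrees are [1, 2, 2, 1], giving D = diag(1, 2, 2, 1) and L = D - A. Diagonalising L (or applying a numerical eigensolver to the 4x4 matrix) gives the spectrum above. The single zero eigenvalue shows the graph is connected. The largest eigenvalue, 3.4142, is at most the vertex count 4. The eigenvalues sum to 6, which equals trace(L) = 2|E|.

[0, 0.5858, 2, 3.4142]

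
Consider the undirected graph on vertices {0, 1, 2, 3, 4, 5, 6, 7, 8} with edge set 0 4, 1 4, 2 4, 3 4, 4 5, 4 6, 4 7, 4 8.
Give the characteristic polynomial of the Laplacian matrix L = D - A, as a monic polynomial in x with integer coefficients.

x^9 - 16x^8 + 84x^7 - 224x^6 + 350x^5 - 336x^4 + 196x^3 - 64x^2 + 9x

With the vertex order [0, 1, 2, 3, 4, 5, 6, 7, 8], the degrees are [1, 1, 1, 1, 8, 1, 1, 1, 1], giving D = diag(1, 1, 1, 1, 8, 1, 1, 1, 1) and L = D - A. The eigenvalues of L are [0, 1, 1, 1, 1, 1, 1, 1, 9]; the characteristic polynomial is the product of (x - lambda_i), which multiplies out to x^9 - 16x^8 + 84x^7 - 224x^6 + 350x^5 - 336x^4 + 196x^3 - 64x^2 + 9x. The coefficient of x^8 equals -trace(L) = -16, matching the sum of degrees.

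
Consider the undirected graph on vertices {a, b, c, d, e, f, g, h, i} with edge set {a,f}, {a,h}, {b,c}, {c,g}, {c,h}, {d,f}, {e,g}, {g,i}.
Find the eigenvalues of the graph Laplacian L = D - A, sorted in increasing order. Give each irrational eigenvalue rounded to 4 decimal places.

[0, 0.1627, 0.5321, 1, 1, 2.0892, 3, 3.5723, 4.6437]

Each diagonal entry of L is the vertex degree and each off-diagonal entry is -1 where an edge is present, 0 otherwise; in the order [a, b, c, d, e, f, g, h, i] the diagonal is [2, 1, 3, 1, 1, 2, 3, 2, 1]. The multiplicity of 0 as a Laplacian eigenvalue equals the number of connected components. The single zero eigenvalue shows the graph is connected.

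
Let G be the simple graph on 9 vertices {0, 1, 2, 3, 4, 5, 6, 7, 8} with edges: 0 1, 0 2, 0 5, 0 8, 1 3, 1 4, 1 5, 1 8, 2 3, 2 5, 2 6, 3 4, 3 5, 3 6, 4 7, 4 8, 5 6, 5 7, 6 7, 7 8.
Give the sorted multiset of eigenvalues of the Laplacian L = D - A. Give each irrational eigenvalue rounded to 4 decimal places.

With the vertex order [0, 1, 2, 3, 4, 5, 6, 7, 8], the degrees are [4, 5, 4, 5, 4, 6, 4, 4, 4], giving D = diag(4, 5, 4, 5, 4, 6, 4, 4, 4) and L = D - A. The multiplicity of 0 as a Laplacian eigenvalue equals the number of connected components.

[0, 2.3639, 3.0622, 3.9099, 5.1072, 5.4026, 6, 6.6866, 7.4677]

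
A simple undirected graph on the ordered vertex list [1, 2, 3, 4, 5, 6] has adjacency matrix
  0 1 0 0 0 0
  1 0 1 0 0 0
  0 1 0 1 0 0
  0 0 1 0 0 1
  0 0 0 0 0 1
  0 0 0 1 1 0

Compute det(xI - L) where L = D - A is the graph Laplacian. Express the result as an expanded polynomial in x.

Reading degrees in the order [1, 2, 3, 4, 5, 6] gives [1, 2, 2, 2, 1, 2]; set D = diag(1, 2, 2, 2, 1, 2) and form L = D - A. Computing det(xI - L) by cofactor expansion (or equivalently via sum-over-permutations) gives x^6 - 10x^5 + 36x^4 - 56x^3 + 35x^2 - 6x. The constant term is 0 because L is singular (the all-ones vector lies in its kernel). The eigenvalues sum to 10, which equals trace(L) = 2|E|.

x^6 - 10x^5 + 36x^4 - 56x^3 + 35x^2 - 6x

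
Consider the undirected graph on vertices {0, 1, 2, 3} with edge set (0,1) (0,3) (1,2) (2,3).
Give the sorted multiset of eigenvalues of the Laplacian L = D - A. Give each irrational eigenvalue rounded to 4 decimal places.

[0, 2, 2, 4]

Reading degrees in the order [0, 1, 2, 3] gives [2, 2, 2, 2]; set D = diag(2, 2, 2, 2) and form L = D - A. Diagonalising L (or applying a numerical eigensolver to the 4x4 matrix) gives the spectrum above. The single zero eigenvalue shows the graph is connected. There is one zero in the spectrum, matching the 1 component.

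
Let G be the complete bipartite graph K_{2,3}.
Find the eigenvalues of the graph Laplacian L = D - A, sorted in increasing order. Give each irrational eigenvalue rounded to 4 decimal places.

[0, 2, 2, 3, 5]

The graph has 5 vertices and degree multiset [3, 3, 2, 2, 2]; D is the diagonal matrix of degrees and L = D - A. Since every row of L sums to 0, the all-ones vector is in the kernel and 0 is an eigenvalue. The single zero eigenvalue shows the graph is connected. The largest eigenvalue, 5, is at most the vertex count 5.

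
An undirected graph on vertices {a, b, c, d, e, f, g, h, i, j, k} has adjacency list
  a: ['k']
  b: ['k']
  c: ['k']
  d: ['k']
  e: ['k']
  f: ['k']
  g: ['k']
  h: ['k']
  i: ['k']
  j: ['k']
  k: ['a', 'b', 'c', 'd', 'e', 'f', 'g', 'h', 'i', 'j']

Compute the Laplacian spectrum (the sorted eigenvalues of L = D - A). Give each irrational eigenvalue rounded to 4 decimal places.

[0, 1, 1, 1, 1, 1, 1, 1, 1, 1, 11]

Reading degrees in the order [a, b, c, d, e, f, g, h, i, j, k] gives [1, 1, 1, 1, 1, 1, 1, 1, 1, 1, 10]; set D = diag(1, 1, 1, 1, 1, 1, 1, 1, 1, 1, 10) and form L = D - A. L is symmetric positive semidefinite, so every eigenvalue is real and nonnegative. The single zero eigenvalue shows the graph is connected. By the matrix-tree theorem the graph has (1/11) * product of the nonzero eigenvalues = 1 spanning tree. There is one zero in the spectrum, matching the 1 component.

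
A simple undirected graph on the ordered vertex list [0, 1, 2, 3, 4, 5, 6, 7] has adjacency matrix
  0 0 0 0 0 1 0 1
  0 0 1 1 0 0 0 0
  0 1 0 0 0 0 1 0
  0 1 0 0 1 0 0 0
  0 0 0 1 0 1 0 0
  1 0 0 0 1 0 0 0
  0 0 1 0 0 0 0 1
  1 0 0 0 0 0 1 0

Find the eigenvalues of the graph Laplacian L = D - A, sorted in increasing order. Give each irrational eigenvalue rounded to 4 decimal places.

[0, 0.5858, 0.5858, 2, 2, 3.4142, 3.4142, 4]

Each diagonal entry of L is the vertex degree and each off-diagonal entry is -1 where an edge is present, 0 otherwise; in the order [0, 1, 2, 3, 4, 5, 6, 7] the diagonal is [2, 2, 2, 2, 2, 2, 2, 2]. L is symmetric positive semidefinite, so every eigenvalue is real and nonnegative. The single zero eigenvalue shows the graph is connected. The largest eigenvalue, 4, is at most the vertex count 8.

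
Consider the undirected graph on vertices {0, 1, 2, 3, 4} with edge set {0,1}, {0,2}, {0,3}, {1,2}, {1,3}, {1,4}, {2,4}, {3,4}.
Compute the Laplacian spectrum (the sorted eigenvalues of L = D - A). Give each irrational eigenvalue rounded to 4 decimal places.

[0, 3, 3, 5, 5]

Each diagonal entry of L is the vertex degree and each off-diagonal entry is -1 where an edge is present, 0 otherwise; in the order [0, 1, 2, 3, 4] the diagonal is [3, 4, 3, 3, 3]. Diagonalising L (or applying a numerical eigensolver to the 5x5 matrix) gives the spectrum above. The single zero eigenvalue shows the graph is connected.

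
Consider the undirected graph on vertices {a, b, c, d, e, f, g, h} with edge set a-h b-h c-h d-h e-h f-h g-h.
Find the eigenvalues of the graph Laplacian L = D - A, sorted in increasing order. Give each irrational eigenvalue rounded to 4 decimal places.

[0, 1, 1, 1, 1, 1, 1, 8]

Reading degrees in the order [a, b, c, d, e, f, g, h] gives [1, 1, 1, 1, 1, 1, 1, 7]; set D = diag(1, 1, 1, 1, 1, 1, 1, 7) and form L = D - A. Diagonalising L (or applying a numerical eigensolver to the 8x8 matrix) gives the spectrum above. The single zero eigenvalue shows the graph is connected. The largest eigenvalue, 8, is at most the vertex count 8.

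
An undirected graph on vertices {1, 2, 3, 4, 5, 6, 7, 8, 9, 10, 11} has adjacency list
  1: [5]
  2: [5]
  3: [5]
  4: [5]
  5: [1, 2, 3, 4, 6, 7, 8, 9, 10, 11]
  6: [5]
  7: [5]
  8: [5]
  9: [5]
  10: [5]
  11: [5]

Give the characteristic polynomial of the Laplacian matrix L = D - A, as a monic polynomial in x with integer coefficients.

Each diagonal entry of L is the vertex degree and each off-diagonal entry is -1 where an edge is present, 0 otherwise; in the order [1, 2, 3, 4, 5, 6, 7, 8, 9, 10, 11] the diagonal is [1, 1, 1, 1, 10, 1, 1, 1, 1, 1, 1]. Computing det(xI - L) by cofactor expansion (or equivalently via sum-over-permutations) gives x^11 - 20x^10 + 135x^9 - 480x^8 + 1050x^7 - 1512x^6 + 1470x^5 - 960x^4 + 405x^3 - 100x^2 + 11x. The coefficient of x^10 equals -trace(L) = -20, matching the sum of degrees. The largest eigenvalue, 11, is at most the vertex count 11.

x^11 - 20x^10 + 135x^9 - 480x^8 + 1050x^7 - 1512x^6 + 1470x^5 - 960x^4 + 405x^3 - 100x^2 + 11x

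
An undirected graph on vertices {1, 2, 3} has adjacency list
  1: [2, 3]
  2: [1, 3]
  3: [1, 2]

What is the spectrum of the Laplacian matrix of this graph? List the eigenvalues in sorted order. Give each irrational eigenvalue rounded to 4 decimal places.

Reading degrees in the order [1, 2, 3] gives [2, 2, 2]; set D = diag(2, 2, 2) and form L = D - A. Since every row of L sums to 0, the all-ones vector is in the kernel and 0 is an eigenvalue. By the matrix-tree theorem the graph has (1/3) * product of the nonzero eigenvalues = 3 spanning trees. The eigenvalues sum to 6, which equals trace(L) = 2|E|.

[0, 3, 3]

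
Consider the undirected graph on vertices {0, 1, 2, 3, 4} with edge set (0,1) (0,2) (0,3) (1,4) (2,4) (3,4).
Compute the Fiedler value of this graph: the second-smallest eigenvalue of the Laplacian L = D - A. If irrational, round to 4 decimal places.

Reading degrees in the order [0, 1, 2, 3, 4] gives [3, 2, 2, 2, 3]; set D = diag(3, 2, 2, 2, 3) and form L = D - A. The smallest Laplacian eigenvalue is always 0. The next one, lambda_2 = 2, measures how hard the graph is to disconnect: larger values mean better connectivity. The largest eigenvalue, 5, is at most the vertex count 5. The eigenvalues sum to 12, which equals trace(L) = 2|E|.

2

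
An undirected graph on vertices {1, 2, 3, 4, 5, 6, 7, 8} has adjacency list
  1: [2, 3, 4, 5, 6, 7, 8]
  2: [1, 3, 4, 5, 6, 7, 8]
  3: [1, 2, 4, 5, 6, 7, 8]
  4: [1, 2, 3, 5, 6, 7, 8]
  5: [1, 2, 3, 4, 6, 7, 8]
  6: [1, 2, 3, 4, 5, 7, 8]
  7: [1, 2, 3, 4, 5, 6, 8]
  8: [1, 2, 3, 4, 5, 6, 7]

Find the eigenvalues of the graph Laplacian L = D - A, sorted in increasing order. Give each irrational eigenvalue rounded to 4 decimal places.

[0, 8, 8, 8, 8, 8, 8, 8]

Each diagonal entry of L is the vertex degree and each off-diagonal entry is -1 where an edge is present, 0 otherwise; in the order [1, 2, 3, 4, 5, 6, 7, 8] the diagonal is [7, 7, 7, 7, 7, 7, 7, 7]. Since every row of L sums to 0, the all-ones vector is in the kernel and 0 is an eigenvalue. The single zero eigenvalue shows the graph is connected. The largest eigenvalue, 8, is at most the vertex count 8.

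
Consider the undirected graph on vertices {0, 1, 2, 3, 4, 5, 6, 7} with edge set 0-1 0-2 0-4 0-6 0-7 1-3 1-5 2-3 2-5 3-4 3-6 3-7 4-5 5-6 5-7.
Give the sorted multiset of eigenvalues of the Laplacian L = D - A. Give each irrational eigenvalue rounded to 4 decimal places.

Each diagonal entry of L is the vertex degree and each off-diagonal entry is -1 where an edge is present, 0 otherwise; in the order [0, 1, 2, 3, 4, 5, 6, 7] the diagonal is [5, 3, 3, 5, 3, 5, 3, 3]. Diagonalising L (or applying a numerical eigensolver to the 8x8 matrix) gives the spectrum above. The single zero eigenvalue shows the graph is connected.

[0, 3, 3, 3, 3, 5, 5, 8]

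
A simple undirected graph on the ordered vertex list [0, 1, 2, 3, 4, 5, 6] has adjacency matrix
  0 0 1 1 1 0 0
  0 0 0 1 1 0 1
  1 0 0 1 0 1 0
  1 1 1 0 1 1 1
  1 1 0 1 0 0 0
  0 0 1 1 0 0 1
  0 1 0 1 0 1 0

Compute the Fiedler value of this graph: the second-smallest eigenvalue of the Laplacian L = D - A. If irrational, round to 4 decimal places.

2

Each diagonal entry of L is the vertex degree and each off-diagonal entry is -1 where an edge is present, 0 otherwise; in the order [0, 1, 2, 3, 4, 5, 6] the diagonal is [3, 3, 3, 6, 3, 3, 3]. The smallest Laplacian eigenvalue is always 0. The next one, lambda_2 = 2, measures how hard the graph is to disconnect: larger values mean better connectivity. There is one zero in the spectrum, matching the 1 component.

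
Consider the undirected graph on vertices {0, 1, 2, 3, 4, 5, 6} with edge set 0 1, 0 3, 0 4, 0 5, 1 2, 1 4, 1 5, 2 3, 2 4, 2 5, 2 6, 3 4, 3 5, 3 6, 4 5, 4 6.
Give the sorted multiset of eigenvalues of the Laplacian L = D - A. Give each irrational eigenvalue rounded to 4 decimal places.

With the vertex order [0, 1, 2, 3, 4, 5, 6], the degrees are [4, 4, 5, 5, 6, 5, 3], giving D = diag(4, 4, 5, 5, 6, 5, 3) and L = D - A. Since every row of L sums to 0, the all-ones vector is in the kernel and 0 is an eigenvalue.

[0, 2.6972, 4.3820, 5, 6.3028, 6.6180, 7]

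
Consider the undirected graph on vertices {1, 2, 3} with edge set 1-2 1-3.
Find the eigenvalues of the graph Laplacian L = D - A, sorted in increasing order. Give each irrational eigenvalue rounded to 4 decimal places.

[0, 1, 3]

With the vertex order [1, 2, 3], the degrees are [2, 1, 1], giving D = diag(2, 1, 1) and L = D - A. Diagonalising L (or applying a numerical eigensolver to the 3x3 matrix) gives the spectrum above. The single zero eigenvalue shows the graph is connected. By the matrix-tree theorem the graph has (1/3) * product of the nonzero eigenvalues = 1 spanning tree. The eigenvalues sum to 4, which equals trace(L) = 2|E|.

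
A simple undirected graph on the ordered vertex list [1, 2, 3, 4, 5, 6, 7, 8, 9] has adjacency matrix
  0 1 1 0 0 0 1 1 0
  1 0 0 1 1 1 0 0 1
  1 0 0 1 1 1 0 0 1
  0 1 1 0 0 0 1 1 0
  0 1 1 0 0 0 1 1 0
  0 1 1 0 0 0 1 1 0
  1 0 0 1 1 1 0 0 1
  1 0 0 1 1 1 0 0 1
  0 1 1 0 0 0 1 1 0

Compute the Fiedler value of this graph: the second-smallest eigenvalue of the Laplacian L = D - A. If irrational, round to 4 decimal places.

4

Each diagonal entry of L is the vertex degree and each off-diagonal entry is -1 where an edge is present, 0 otherwise; in the order [1, 2, 3, 4, 5, 6, 7, 8, 9] the diagonal is [4, 5, 5, 4, 4, 4, 5, 5, 4]. The smallest Laplacian eigenvalue is always 0. The next one, lambda_2 = 4, measures how hard the graph is to disconnect: larger values mean better connectivity.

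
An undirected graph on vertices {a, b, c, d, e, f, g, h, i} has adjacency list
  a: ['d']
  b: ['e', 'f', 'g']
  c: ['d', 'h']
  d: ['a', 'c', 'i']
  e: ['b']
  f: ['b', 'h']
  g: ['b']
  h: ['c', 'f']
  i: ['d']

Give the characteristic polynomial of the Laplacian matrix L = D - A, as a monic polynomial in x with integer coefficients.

x^9 - 16x^8 + 103x^7 - 344x^6 + 644x^5 - 684x^4 + 395x^3 - 108x^2 + 9x

Each diagonal entry of L is the vertex degree and each off-diagonal entry is -1 where an edge is present, 0 otherwise; in the order [a, b, c, d, e, f, g, h, i] the diagonal is [1, 3, 2, 3, 1, 2, 1, 2, 1]. Computing det(xI - L) by cofactor expansion (or equivalently via sum-over-permutations) gives x^9 - 16x^8 + 103x^7 - 344x^6 + 644x^5 - 684x^4 + 395x^3 - 108x^2 + 9x. The constant term is 0 because L is singular (the all-ones vector lies in its kernel).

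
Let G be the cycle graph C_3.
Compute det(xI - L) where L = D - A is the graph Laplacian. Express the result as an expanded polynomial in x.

x^3 - 6x^2 + 9x

The graph has 3 vertices and degree multiset [2, 2, 2]; D is the diagonal matrix of degrees and L = D - A. The eigenvalues of L are [0, 3, 3]; the characteristic polynomial is the product of (x - lambda_i), which multiplies out to x^3 - 6x^2 + 9x. The coefficient of x^2 equals -trace(L) = -6, matching the sum of degrees. There is one zero in the spectrum, matching the 1 component.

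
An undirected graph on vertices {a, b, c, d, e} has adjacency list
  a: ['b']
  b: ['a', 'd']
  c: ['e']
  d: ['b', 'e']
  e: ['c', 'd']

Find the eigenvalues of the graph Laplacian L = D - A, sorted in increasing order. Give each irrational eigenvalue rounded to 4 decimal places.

[0, 0.3820, 1.3820, 2.6180, 3.6180]

Reading degrees in the order [a, b, c, d, e] gives [1, 2, 1, 2, 2]; set D = diag(1, 2, 1, 2, 2) and form L = D - A. Since every row of L sums to 0, the all-ones vector is in the kernel and 0 is an eigenvalue.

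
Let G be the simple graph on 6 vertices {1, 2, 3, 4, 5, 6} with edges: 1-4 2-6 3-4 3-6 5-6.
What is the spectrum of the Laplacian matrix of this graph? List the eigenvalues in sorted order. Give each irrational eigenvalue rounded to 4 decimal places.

Each diagonal entry of L is the vertex degree and each off-diagonal entry is -1 where an edge is present, 0 otherwise; in the order [1, 2, 3, 4, 5, 6] the diagonal is [1, 1, 2, 2, 1, 3]. L is symmetric positive semidefinite, so every eigenvalue is real and nonnegative. The single zero eigenvalue shows the graph is connected. By the matrix-tree theorem the graph has (1/6) * product of the nonzero eigenvalues = 1 spanning tree. The largest eigenvalue, 4.2143, is at most the vertex count 6.

[0, 0.3249, 1, 1.4608, 3, 4.2143]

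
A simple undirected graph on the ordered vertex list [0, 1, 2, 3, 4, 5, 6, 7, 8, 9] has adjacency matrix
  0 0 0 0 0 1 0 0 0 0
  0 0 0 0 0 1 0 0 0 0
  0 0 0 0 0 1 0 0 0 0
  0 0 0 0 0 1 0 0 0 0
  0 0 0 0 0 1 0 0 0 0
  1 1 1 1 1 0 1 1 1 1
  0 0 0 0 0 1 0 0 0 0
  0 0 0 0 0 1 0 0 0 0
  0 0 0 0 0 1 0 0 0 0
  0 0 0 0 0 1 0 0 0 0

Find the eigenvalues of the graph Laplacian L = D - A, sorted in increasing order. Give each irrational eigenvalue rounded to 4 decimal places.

[0, 1, 1, 1, 1, 1, 1, 1, 1, 10]

Each diagonal entry of L is the vertex degree and each off-diagonal entry is -1 where an edge is present, 0 otherwise; in the order [0, 1, 2, 3, 4, 5, 6, 7, 8, 9] the diagonal is [1, 1, 1, 1, 1, 9, 1, 1, 1, 1]. The multiplicity of 0 as a Laplacian eigenvalue equals the number of connected components. By the matrix-tree theorem the graph has (1/10) * product of the nonzero eigenvalues = 1 spanning tree.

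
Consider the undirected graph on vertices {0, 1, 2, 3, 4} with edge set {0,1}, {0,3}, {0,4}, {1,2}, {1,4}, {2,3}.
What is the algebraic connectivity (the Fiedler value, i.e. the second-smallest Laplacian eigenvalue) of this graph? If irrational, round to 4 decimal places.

1.3820

Each diagonal entry of L is the vertex degree and each off-diagonal entry is -1 where an edge is present, 0 otherwise; in the order [0, 1, 2, 3, 4] the diagonal is [3, 3, 2, 2, 2]. Computing the eigenvalues of L and sorting gives [0, 1.3820, 2.3820, 3.6180, 4.6180]. The Fiedler value lambda_2 = 1.3820 is strictly positive, so the graph is connected. By the matrix-tree theorem the graph has (1/5) * product of the nonzero eigenvalues = 11 spanning trees.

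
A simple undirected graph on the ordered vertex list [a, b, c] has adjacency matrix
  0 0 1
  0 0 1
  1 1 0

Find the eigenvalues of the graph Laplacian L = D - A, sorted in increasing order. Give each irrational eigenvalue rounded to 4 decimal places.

[0, 1, 3]

Reading degrees in the order [a, b, c] gives [1, 1, 2]; set D = diag(1, 1, 2) and form L = D - A. The multiplicity of 0 as a Laplacian eigenvalue equals the number of connected components. The single zero eigenvalue shows the graph is connected. The largest eigenvalue, 3, is at most the vertex count 3.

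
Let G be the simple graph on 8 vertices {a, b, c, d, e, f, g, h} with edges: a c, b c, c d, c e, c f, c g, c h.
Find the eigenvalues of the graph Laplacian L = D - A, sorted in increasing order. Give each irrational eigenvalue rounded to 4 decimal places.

Each diagonal entry of L is the vertex degree and each off-diagonal entry is -1 where an edge is present, 0 otherwise; in the order [a, b, c, d, e, f, g, h] the diagonal is [1, 1, 7, 1, 1, 1, 1, 1]. L is symmetric positive semidefinite, so every eigenvalue is real and nonnegative. The single zero eigenvalue shows the graph is connected.

[0, 1, 1, 1, 1, 1, 1, 8]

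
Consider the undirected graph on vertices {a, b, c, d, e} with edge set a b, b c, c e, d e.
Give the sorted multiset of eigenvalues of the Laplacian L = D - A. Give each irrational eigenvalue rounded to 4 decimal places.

[0, 0.3820, 1.3820, 2.6180, 3.6180]

With the vertex order [a, b, c, d, e], the degrees are [1, 2, 2, 1, 2], giving D = diag(1, 2, 2, 1, 2) and L = D - A. Diagonalising L (or applying a numerical eigensolver to the 5x5 matrix) gives the spectrum above. The single zero eigenvalue shows the graph is connected.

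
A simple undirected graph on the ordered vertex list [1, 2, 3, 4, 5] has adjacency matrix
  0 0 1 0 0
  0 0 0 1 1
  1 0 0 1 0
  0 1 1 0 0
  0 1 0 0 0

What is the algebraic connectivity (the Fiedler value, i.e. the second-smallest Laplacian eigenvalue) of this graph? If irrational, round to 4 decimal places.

With the vertex order [1, 2, 3, 4, 5], the degrees are [1, 2, 2, 2, 1], giving D = diag(1, 2, 2, 2, 1) and L = D - A. The sorted Laplacian eigenvalues are [0, 0.3820, 1.3820, 2.6180, 3.6180]; the algebraic connectivity is the second entry, 0.3820. By the matrix-tree theorem the graph has (1/5) * product of the nonzero eigenvalues = 1 spanning tree. There is one zero in the spectrum, matching the 1 component.

0.3820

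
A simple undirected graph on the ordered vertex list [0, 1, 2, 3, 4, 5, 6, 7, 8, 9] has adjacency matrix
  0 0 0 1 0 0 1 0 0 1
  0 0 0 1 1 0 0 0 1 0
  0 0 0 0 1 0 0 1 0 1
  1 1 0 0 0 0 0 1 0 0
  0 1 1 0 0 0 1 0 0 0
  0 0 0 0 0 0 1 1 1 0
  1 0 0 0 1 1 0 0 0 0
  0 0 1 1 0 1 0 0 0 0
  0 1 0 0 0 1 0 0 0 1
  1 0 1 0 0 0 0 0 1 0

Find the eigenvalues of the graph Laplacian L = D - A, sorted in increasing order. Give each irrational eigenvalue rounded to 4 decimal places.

With the vertex order [0, 1, 2, 3, 4, 5, 6, 7, 8, 9], the degrees are [3, 3, 3, 3, 3, 3, 3, 3, 3, 3], giving D = diag(3, 3, 3, 3, 3, 3, 3, 3, 3, 3) and L = D - A. L is symmetric positive semidefinite, so every eigenvalue is real and nonnegative. The eigenvalues sum to 30, which equals trace(L) = 2|E|. By the matrix-tree theorem the graph has (1/10) * product of the nonzero eigenvalues = 2000 spanning trees.

[0, 2, 2, 2, 2, 2, 5, 5, 5, 5]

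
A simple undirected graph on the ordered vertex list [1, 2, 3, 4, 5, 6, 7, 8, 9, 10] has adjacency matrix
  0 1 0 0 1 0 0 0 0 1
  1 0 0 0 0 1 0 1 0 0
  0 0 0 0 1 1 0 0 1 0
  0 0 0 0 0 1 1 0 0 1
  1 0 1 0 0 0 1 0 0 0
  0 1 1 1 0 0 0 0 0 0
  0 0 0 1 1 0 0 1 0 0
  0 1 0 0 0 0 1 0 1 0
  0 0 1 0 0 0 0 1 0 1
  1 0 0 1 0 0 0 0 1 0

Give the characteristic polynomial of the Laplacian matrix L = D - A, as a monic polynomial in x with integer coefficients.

x^10 - 30x^9 + 390x^8 - 2880x^7 + 13305x^6 - 39882x^5 + 77640x^4 - 94800x^3 + 66000x^2 - 20000x

Reading degrees in the order [1, 2, 3, 4, 5, 6, 7, 8, 9, 10] gives [3, 3, 3, 3, 3, 3, 3, 3, 3, 3]; set D = diag(3, 3, 3, 3, 3, 3, 3, 3, 3, 3) and form L = D - A. Computing det(xI - L) by cofactor expansion (or equivalently via sum-over-permutations) gives x^10 - 30x^9 + 390x^8 - 2880x^7 + 13305x^6 - 39882x^5 + 77640x^4 - 94800x^3 + 66000x^2 - 20000x. The coefficient of x^9 equals -trace(L) = -30, matching the sum of degrees. The eigenvalues sum to 30, which equals trace(L) = 2|E|. The largest eigenvalue, 5, is at most the vertex count 10.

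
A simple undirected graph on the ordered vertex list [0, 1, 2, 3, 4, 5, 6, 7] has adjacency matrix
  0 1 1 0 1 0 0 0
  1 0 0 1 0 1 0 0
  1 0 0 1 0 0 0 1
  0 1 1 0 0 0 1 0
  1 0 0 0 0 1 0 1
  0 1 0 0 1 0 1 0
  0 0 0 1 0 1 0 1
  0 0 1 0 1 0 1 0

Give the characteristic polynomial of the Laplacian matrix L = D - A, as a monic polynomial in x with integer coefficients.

With the vertex order [0, 1, 2, 3, 4, 5, 6, 7], the degrees are [3, 3, 3, 3, 3, 3, 3, 3], giving D = diag(3, 3, 3, 3, 3, 3, 3, 3) and L = D - A. L has integer entries, so p(x) = det(xI - L) has integer coefficients. Expanding the determinant yields x^8 - 24x^7 + 240x^6 - 1296x^5 + 4080x^4 - 7488x^3 + 7424x^2 - 3072x. Since p(0) = det(-L) = 0, x divides p(x).

x^8 - 24x^7 + 240x^6 - 1296x^5 + 4080x^4 - 7488x^3 + 7424x^2 - 3072x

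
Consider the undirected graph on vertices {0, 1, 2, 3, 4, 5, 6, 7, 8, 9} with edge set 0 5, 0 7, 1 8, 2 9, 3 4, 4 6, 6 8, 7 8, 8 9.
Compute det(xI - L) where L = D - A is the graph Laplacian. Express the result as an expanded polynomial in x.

With the vertex order [0, 1, 2, 3, 4, 5, 6, 7, 8, 9], the degrees are [2, 1, 1, 1, 2, 1, 2, 2, 4, 2], giving D = diag(2, 1, 1, 1, 2, 1, 2, 2, 4, 2) and L = D - A. L has integer entries, so p(x) = det(xI - L) has integer coefficients. Expanding the determinant yields x^10 - 18x^9 + 133x^8 - 526x^7 + 1214x^6 - 1670x^5 + 1341x^4 - 590x^3 + 126x^2 - 10x. The coefficient of x^9 equals -trace(L) = -18, matching the sum of degrees. The largest eigenvalue, 5.2516, is at most the vertex count 10.

x^10 - 18x^9 + 133x^8 - 526x^7 + 1214x^6 - 1670x^5 + 1341x^4 - 590x^3 + 126x^2 - 10x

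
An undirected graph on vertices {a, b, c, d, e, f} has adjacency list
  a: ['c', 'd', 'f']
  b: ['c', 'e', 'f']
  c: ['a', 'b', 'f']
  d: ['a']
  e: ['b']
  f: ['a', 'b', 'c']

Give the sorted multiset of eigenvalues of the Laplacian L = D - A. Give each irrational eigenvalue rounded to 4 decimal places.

Reading degrees in the order [a, b, c, d, e, f] gives [3, 3, 3, 1, 1, 3]; set D = diag(3, 3, 3, 1, 1, 3) and form L = D - A. L is symmetric positive semidefinite, so every eigenvalue is real and nonnegative. The largest eigenvalue, 4.7321, is at most the vertex count 6.

[0, 0.5858, 1.2679, 3.4142, 4, 4.7321]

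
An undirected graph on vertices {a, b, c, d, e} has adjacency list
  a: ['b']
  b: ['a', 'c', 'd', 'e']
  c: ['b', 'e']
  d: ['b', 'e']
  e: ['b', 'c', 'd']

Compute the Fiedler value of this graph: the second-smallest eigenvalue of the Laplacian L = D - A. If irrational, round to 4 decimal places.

Reading degrees in the order [a, b, c, d, e] gives [1, 4, 2, 2, 3]; set D = diag(1, 4, 2, 2, 3) and form L = D - A. The sorted Laplacian eigenvalues are [0, 1, 2, 4, 5]; the algebraic connectivity is the second entry, 1. The eigenvalues sum to 12, which equals trace(L) = 2|E|.

1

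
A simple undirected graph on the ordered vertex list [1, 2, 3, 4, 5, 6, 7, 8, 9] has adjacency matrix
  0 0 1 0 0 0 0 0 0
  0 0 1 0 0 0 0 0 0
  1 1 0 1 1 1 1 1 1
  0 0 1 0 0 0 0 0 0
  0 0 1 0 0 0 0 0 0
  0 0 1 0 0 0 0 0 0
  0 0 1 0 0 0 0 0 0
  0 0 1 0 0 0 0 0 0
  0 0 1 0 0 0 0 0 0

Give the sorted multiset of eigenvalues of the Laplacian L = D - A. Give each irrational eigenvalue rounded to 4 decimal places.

[0, 1, 1, 1, 1, 1, 1, 1, 9]

Each diagonal entry of L is the vertex degree and each off-diagonal entry is -1 where an edge is present, 0 otherwise; in the order [1, 2, 3, 4, 5, 6, 7, 8, 9] the diagonal is [1, 1, 8, 1, 1, 1, 1, 1, 1]. Since every row of L sums to 0, the all-ones vector is in the kernel and 0 is an eigenvalue. There is one zero in the spectrum, matching the 1 component. By the matrix-tree theorem the graph has (1/9) * product of the nonzero eigenvalues = 1 spanning tree.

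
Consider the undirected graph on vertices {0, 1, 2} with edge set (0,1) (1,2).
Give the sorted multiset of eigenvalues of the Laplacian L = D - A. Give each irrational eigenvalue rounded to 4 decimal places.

[0, 1, 3]

With the vertex order [0, 1, 2], the degrees are [1, 2, 1], giving D = diag(1, 2, 1) and L = D - A. Diagonalising L (or applying a numerical eigensolver to the 3x3 matrix) gives the spectrum above. The single zero eigenvalue shows the graph is connected. The largest eigenvalue, 3, is at most the vertex count 3. The eigenvalues sum to 4, which equals trace(L) = 2|E|.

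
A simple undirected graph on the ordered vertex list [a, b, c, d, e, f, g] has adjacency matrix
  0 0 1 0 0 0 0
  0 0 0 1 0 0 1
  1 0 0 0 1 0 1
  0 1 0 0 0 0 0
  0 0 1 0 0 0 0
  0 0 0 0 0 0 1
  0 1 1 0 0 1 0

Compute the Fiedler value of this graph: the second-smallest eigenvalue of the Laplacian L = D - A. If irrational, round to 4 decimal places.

0.3217

Each diagonal entry of L is the vertex degree and each off-diagonal entry is -1 where an edge is present, 0 otherwise; in the order [a, b, c, d, e, f, g] the diagonal is [1, 2, 3, 1, 1, 1, 3]. The smallest Laplacian eigenvalue is always 0. The next one, lambda_2 = 0.3217, measures how hard the graph is to disconnect: larger values mean better connectivity. The eigenvalues sum to 12, which equals trace(L) = 2|E|. By the matrix-tree theorem the graph has (1/7) * product of the nonzero eigenvalues = 1 spanning tree.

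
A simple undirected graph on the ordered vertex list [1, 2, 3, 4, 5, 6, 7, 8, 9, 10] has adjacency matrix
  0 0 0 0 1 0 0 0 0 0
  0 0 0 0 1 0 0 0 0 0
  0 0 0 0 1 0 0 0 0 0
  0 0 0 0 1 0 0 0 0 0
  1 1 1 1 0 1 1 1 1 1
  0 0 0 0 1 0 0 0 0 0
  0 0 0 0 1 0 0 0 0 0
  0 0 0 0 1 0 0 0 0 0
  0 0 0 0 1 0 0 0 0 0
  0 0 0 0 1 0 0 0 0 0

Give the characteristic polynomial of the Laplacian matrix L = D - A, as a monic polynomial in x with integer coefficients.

Reading degrees in the order [1, 2, 3, 4, 5, 6, 7, 8, 9, 10] gives [1, 1, 1, 1, 9, 1, 1, 1, 1, 1]; set D = diag(1, 1, 1, 1, 9, 1, 1, 1, 1, 1) and form L = D - A. The eigenvalues of L are [0, 1, 1, 1, 1, 1, 1, 1, 1, 10]; the characteristic polynomial is the product of (x - lambda_i), which multiplies out to x^10 - 18x^9 + 108x^8 - 336x^7 + 630x^6 - 756x^5 + 588x^4 - 288x^3 + 81x^2 - 10x. Since p(0) = det(-L) = 0, x divides p(x). By the matrix-tree theorem the graph has (1/10) * product of the nonzero eigenvalues = 1 spanning tree.

x^10 - 18x^9 + 108x^8 - 336x^7 + 630x^6 - 756x^5 + 588x^4 - 288x^3 + 81x^2 - 10x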